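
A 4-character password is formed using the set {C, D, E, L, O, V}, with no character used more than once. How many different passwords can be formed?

With no repetition, fill the 4 characters in order: 6 choices, then 5, down to 3.
That product is 6 × 5 × 4 × 3 = 360.

360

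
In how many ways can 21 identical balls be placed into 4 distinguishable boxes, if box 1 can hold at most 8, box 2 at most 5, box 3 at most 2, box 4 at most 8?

10

Ignoring the caps, the number of non-negative solutions to x_1+…+x_4 = 21 is C(24,3) = 2024.
Subtract solutions that violate a single cap (substitute x_i' = x_i − (cap_i+1)): x_1 ≥ 9 gives C(15,3) = 455; x_2 ≥ 6 gives C(18,3) = 816; x_3 ≥ 3 gives C(21,3) = 1330; x_4 ≥ 9 gives C(15,3) = 455. Together 3056.
Add back pairs where two caps are both exceeded: 84 + 220 + 20 + 455 + 84 + 220 = 1083.
Subtract triples: 20 + 0 + 1 + 20 = 41.
By inclusion–exclusion the count is 2024 − 3056 + 1083 − 41 = 10.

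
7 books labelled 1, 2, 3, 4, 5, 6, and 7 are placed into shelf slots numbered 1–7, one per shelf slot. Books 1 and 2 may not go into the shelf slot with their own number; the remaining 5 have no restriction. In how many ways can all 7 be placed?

3720

Let Aᵢ (for i ∈ {1, 2}) be the placements that put book i in its forbidden shelf slot. Any j of these fix j positions, leaving (7−j)! ways to fill the rest, and there are C(2,j) ways to pick which j.
By inclusion–exclusion, the number of valid placements is Σ_{j=0}^{2} (−1)^j C(2,j)·(7−j)!.
Computing: 5040 − 1440 + 120 = 3720.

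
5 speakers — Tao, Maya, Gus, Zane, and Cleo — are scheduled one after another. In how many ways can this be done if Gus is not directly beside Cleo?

There are 5! = 120 arrangements in all. If Gus and Cleo are adjacent, merging them into one block gives 2·(4)! = 48 arrangements.
So 120 − 48 = 72 arrangements keep them apart.

72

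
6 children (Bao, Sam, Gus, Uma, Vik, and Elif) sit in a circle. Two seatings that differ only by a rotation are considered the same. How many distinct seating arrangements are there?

Seat Bao anywhere (absorbing the rotational symmetry), then permute the other 5: (5)! = 120.

120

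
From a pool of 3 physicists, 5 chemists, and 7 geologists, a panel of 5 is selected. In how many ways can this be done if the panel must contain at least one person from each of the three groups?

1925

Unrestricted: C(15,5) = 3003 ways to pick any 5 of the 15.
Selections missing a whole group: no physicists → C(12,5) = 792; no chemists → C(10,5) = 252; no geologists → C(8,5) = 56.
Add back selections omitting two groups (i.e. drawn from a single group): C(3,5) + C(5,5) + C(7,5) = 22.
By inclusion–exclusion: 3003 − 1100 + 22 = 1925.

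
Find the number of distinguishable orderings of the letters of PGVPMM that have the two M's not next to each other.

120

Total arrangements of PGVPMM: 6!/(2!·2!) = 180.
Arrangements with the M's together: treat MM as one letter, giving (5)!/(2!) = 60.
Hence 180 − 60 = 120.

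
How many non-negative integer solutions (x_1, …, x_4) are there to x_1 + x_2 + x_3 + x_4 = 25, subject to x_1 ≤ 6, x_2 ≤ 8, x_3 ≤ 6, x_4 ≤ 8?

20

Without the upper bounds there are C(28,3) = 3276 ways to split 25 among 4 variables.
Subtract solutions that violate a single cap (substitute x_i' = x_i − (cap_i+1)): x_1 ≥ 7 gives C(21,3) = 1330; x_2 ≥ 9 gives C(19,3) = 969; x_3 ≥ 7 gives C(21,3) = 1330; x_4 ≥ 9 gives C(19,3) = 969. Together 4598.
Add back pairs where two caps are both exceeded: 220 + 364 + 220 + 220 + 120 + 220 = 1364.
Subtract triples: 10 + 1 + 10 + 1 = 22.
By inclusion–exclusion the count is 3276 − 4598 + 1364 − 22 = 20.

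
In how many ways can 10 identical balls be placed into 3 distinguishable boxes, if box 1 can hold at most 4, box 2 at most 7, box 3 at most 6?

29

By stars and bars, unrestricted non-negative solutions to x_1+…+x_3 = 10 number C(10+2,2) = 66.
Subtract solutions that violate a single cap (substitute x_i' = x_i − (cap_i+1)): x_1 ≥ 5 gives C(7,2) = 21; x_2 ≥ 8 gives C(4,2) = 6; x_3 ≥ 7 gives C(5,2) = 10. Together 37.
No two caps can be exceeded simultaneously, so the pair terms are all 0.
By inclusion–exclusion the count is 66 − 37 + 0 = 29.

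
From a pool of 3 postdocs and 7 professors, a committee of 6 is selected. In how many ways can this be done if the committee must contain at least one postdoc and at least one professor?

Total 6-person selections from all 10: C(10,6) = 210.
Subtract selections that omit an entire group: no postdocs → C(7,6) = 7; no professors → C(3,6) = 0.
Both groups omitted at once is impossible, so 210 − 7 = 203.

203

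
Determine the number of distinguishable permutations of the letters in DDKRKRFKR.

5040

DDKRKRFKR has 9 letters with D appearing twice, K appearing 3 times, and R appearing 3 times.
Dividing 9! = 362880 by 3!·3!·2! = 72 for the repeated letters gives 5040.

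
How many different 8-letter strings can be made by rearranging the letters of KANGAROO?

10080

KANGAROO has 8 letters with A appearing twice and O appearing twice.
The number of distinct arrangements is 8!/(2!·2!) = 40320/4 = 10080.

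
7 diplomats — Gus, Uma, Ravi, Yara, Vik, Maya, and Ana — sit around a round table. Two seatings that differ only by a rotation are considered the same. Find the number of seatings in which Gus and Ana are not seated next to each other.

480

All circular seatings of 7 people number (6)! = 720.
Those with Gus next to Ana: fuse the pair into one unit and seat 6 units around a circle — 2·(5)! = 240.
Subtracting, 720 − 240 = 480.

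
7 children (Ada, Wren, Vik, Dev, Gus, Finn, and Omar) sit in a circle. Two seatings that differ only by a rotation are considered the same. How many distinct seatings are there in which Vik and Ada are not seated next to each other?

All circular seatings of 7 people number (6)! = 720.
Seatings with Vik beside Ada: treat them as a block with 2 internal orders, giving 2 × (5)! = 240.
Subtracting, 720 − 240 = 480.

480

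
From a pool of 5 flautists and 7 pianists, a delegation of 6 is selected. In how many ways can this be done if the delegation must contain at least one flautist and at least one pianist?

With no constraint there are C(12,6) = 924 possible selections.
Selections missing a whole group: no flautists → C(7,6) = 7; no pianists → C(5,6) = 0.
Both groups omitted at once is impossible, so 924 − 7 = 917.

917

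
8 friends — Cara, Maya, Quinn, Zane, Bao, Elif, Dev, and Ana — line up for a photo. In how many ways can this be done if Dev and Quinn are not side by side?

30240

There are 8! = 40320 arrangements in all. If Dev and Quinn are adjacent, merging them into one block gives 2·(7)! = 10080 arrangements.
Complementary counting: 40320 − 10080 = 30240.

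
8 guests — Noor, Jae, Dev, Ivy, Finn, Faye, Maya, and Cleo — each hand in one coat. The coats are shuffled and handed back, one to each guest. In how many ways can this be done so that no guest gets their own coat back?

14833

This is the derangement count D_8: permutations of 8 items with no fixed point.
By inclusion–exclusion this is Σ_{j=0}^{8} (−1)^j C(8,j)·(8−j)!.
Computing: 40320 − 40320 + 20160 − 6720 + 1680 − 336 + 56 − 8 + 1 = 14833.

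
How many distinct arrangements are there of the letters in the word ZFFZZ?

The 5 letters of ZFFZZ have repeats: F appearing twice and Z appearing 3 times.
So there are 5! / (3!·2!) = 10 distinguishable arrangements.

10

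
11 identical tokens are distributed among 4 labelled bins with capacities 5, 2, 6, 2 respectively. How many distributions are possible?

By stars and bars, unrestricted non-negative solutions to x_1+…+x_4 = 11 number C(11+3,3) = 364.
Subtract solutions that violate a single cap (substitute x_i' = x_i − (cap_i+1)): x_1 ≥ 6 gives C(8,3) = 56; x_2 ≥ 3 gives C(11,3) = 165; x_3 ≥ 7 gives C(7,3) = 35; x_4 ≥ 3 gives C(11,3) = 165. Together 421.
Add back pairs where two caps are both exceeded: 10 + 0 + 10 + 4 + 56 + 4 = 84.
By inclusion–exclusion the count is 364 − 421 + 84 = 27.

27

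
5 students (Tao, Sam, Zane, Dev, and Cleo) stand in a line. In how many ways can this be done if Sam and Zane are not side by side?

There are 5! = 120 arrangements in all. If Sam and Zane are adjacent, merging them into one block gives 2·(4)! = 48 arrangements.
So 120 − 48 = 72 arrangements keep them apart.

72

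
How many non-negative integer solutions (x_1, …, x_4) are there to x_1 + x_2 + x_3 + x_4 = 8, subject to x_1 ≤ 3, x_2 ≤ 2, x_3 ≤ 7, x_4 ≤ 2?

By stars and bars, unrestricted non-negative solutions to x_1+…+x_4 = 8 number C(8+3,3) = 165.
Subtract solutions that violate a single cap (substitute x_i' = x_i − (cap_i+1)): x_1 ≥ 4 gives C(7,3) = 35; x_2 ≥ 3 gives C(8,3) = 56; x_3 ≥ 8 gives C(3,3) = 1; x_4 ≥ 3 gives C(8,3) = 56. Together 148.
Add back pairs where two caps are both exceeded: 4 + 0 + 4 + 0 + 10 + 0 = 18.
By inclusion–exclusion the count is 165 − 148 + 18 = 35.

35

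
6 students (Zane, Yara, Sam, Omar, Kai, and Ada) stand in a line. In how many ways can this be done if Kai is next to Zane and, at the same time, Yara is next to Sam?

Treat {Kai,Zane} as one block (2 orders) and {Yara,Sam} as another (2 orders).
That leaves 4 units to arrange: 2 × 2 × 4! = 4 × 24 = 96.

96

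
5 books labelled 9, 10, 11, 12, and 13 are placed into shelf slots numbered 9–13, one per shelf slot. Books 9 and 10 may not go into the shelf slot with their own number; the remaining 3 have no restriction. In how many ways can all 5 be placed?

78

Let Aᵢ (for i ∈ {9, 10}) be the placements that put book i in its forbidden shelf slot. Any j of these fix j positions, leaving (5−j)! ways to fill the rest, and there are C(2,j) ways to pick which j.
By inclusion–exclusion, the number of valid placements is Σ_{j=0}^{2} (−1)^j C(2,j)·(5−j)!.
Computing: 120 − 48 + 6 = 78.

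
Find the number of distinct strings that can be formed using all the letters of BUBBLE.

BUBBLE has 6 letters with B appearing 3 times.
The number of distinct arrangements is 6!/(3!) = 720/6 = 120.

120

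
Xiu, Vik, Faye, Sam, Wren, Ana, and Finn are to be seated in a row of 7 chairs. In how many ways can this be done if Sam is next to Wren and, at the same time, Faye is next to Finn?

480

Treat {Sam,Wren} as one block (2 orders) and {Faye,Finn} as another (2 orders).
That leaves 5 units to arrange: 2 × 2 × 5! = 4 × 120 = 480.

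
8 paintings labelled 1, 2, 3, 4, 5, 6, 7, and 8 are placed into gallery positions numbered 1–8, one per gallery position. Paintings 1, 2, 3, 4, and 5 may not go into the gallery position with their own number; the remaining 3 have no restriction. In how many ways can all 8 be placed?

21234

Let Aᵢ (for 1 ≤ i ≤ 5) be the placements that put painting i in its forbidden gallery position. Any j of these fix j positions, leaving (8−j)! ways to fill the rest, and there are C(5,j) ways to pick which j.
By inclusion–exclusion, the number of valid placements is Σ_{j=0}^{5} (−1)^j C(5,j)·(8−j)!.
Computing: 40320 − 25200 + 7200 − 1200 + 120 − 6 = 21234.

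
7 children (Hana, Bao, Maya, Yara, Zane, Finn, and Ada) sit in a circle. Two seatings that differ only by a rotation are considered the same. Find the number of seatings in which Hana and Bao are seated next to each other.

240

Glue Hana and Bao into a block (2 internal orders). Seating 6 units around a circle gives (5)! arrangements.
So 2 × (5)! = 2 × 120 = 240.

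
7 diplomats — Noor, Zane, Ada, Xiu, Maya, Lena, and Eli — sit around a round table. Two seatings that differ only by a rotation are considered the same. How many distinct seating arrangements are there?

720

Fix one person's seat to break rotational symmetry; the remaining 6 people can be arranged in (6)! = 720 ways.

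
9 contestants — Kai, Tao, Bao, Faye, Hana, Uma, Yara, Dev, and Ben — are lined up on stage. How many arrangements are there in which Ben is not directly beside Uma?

282240

There are 9! = 362880 arrangements in all. If Ben and Uma are adjacent, merging them into one block gives 2·(8)! = 80640 arrangements.
So 362880 − 80640 = 282240 arrangements keep them apart.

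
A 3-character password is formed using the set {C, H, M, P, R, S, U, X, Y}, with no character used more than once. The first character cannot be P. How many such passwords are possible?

The first character has 9−1 = 8 choices (anything except P).
The remaining 2 characters are filled from the other 8 symbols without repetition: 8 × 7 = 56.
Total: 8 × 56 = 448.

448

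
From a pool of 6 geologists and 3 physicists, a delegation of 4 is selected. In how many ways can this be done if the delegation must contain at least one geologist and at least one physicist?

With no constraint there are C(9,4) = 126 possible selections.
Selections missing a whole group: no geologists → C(3,4) = 0; no physicists → C(6,4) = 15.
Both groups omitted at once is impossible, so 126 − 15 = 111.

111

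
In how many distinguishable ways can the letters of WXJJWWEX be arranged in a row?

1680

Letter multiplicities in WXJJWWEX: E×1, J×2, W×3, X×2.
So there are 8! / (3!·2!·2!) = 1680 distinguishable arrangements.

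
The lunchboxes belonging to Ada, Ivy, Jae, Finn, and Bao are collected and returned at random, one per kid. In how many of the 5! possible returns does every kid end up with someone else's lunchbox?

44

Count assignments avoiding every fixed point. For any j of the 5 kids fixed to their own lunchbox, the other 5−j can be arranged in (5−j)! ways.
By inclusion–exclusion this is Σ_{j=0}^{5} (−1)^j C(5,j)·(5−j)!.
Computing: 120 − 120 + 60 − 20 + 5 − 1 = 44.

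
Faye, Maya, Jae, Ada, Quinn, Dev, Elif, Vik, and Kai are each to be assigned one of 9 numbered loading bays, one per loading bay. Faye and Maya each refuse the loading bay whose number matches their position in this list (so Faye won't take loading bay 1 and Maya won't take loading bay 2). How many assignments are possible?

Let Aᵢ (for i ∈ {1, 2}) be the placements that put person i in their forbidden loading bay. Any j of these fix j positions, leaving (9−j)! ways to fill the rest, and there are C(2,j) ways to pick which j.
By inclusion–exclusion, the number of valid placements is Σ_{j=0}^{2} (−1)^j C(2,j)·(9−j)!.
Computing: 362880 − 80640 + 5040 = 287280.

287280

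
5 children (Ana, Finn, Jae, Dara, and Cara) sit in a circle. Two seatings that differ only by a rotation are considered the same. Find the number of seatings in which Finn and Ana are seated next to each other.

Treat {Finn, Ana} as one unit (2 internal orders) and seat the resulting 4 units around the table: (3)! circular arrangements.
So 2 × (3)! = 2 × 6 = 12.

12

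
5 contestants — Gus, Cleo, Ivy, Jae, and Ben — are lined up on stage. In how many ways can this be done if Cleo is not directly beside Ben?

72

Of the 5! = 120 arrangements, those with Cleo and Ben adjacent number 2 × 4! = 48 (treat the pair as a block with 2 internal orders).
Complementary counting: 120 − 48 = 72.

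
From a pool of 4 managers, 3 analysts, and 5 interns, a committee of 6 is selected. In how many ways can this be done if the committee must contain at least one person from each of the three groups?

With no constraint there are C(12,6) = 924 possible selections.
Selections missing a whole group: no managers → C(8,6) = 28; no analysts → C(9,6) = 84; no interns → C(7,6) = 7.
Add back selections omitting two groups (i.e. drawn from a single group): C(4,6) + C(3,6) + C(5,6) = 0.
By inclusion–exclusion: 924 − 119 + 0 = 805.

805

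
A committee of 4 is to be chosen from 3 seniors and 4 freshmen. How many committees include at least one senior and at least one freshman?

34

Unrestricted: C(7,4) = 35 ways to pick any 4 of the 7.
Selections missing a whole group: no seniors → C(4,4) = 1; no freshmen → C(3,4) = 0.
Both groups omitted at once is impossible, so 35 − 1 = 34.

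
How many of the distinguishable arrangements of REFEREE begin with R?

Fix R in the first position and arrange the remaining 6 letters.
Those 6 letters have E appearing 4 times, giving (6)!/(4!) = 30.

30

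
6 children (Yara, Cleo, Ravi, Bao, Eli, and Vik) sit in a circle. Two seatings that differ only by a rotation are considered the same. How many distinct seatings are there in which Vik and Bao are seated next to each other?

48

Treat {Vik, Bao} as one unit (2 internal orders) and seat the resulting 5 units around the table: (4)! circular arrangements.
So 2 × (4)! = 2 × 24 = 48.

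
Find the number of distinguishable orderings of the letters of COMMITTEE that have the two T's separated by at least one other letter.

35280

Total arrangements of COMMITTEE: 9!/(2!·2!·2!) = 45360.
Arrangements with the T's together: treat TT as one letter, giving (8)!/(2!·2!) = 10080.
Subtracting, 45360 − 10080 = 35280 arrangements keep the T's apart.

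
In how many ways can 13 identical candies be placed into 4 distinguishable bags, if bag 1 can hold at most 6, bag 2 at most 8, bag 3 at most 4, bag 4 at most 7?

By stars and bars, unrestricted non-negative solutions to x_1+…+x_4 = 13 number C(13+3,3) = 560.
Subtract solutions that violate a single cap (substitute x_i' = x_i − (cap_i+1)): x_1 ≥ 7 gives C(9,3) = 84; x_2 ≥ 9 gives C(7,3) = 35; x_3 ≥ 5 gives C(11,3) = 165; x_4 ≥ 8 gives C(8,3) = 56. Together 340.
Add back pairs where two caps are both exceeded: 0 + 4 + 0 + 0 + 0 + 1 = 5.
By inclusion–exclusion the count is 560 − 340 + 5 = 225.

225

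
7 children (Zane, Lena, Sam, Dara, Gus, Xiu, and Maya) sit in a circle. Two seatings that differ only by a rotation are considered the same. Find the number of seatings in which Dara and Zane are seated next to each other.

Treat {Dara, Zane} as one unit (2 internal orders) and seat the resulting 6 units around the table: (5)! circular arrangements.
So 2 × (5)! = 2 × 120 = 240.

240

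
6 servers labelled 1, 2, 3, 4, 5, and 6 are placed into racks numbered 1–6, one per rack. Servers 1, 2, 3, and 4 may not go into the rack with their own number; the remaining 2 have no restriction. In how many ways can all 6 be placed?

362

Let Aᵢ (for 1 ≤ i ≤ 4) be the placements that put server i in its forbidden rack. Any j of these fix j positions, leaving (6−j)! ways to fill the rest, and there are C(4,j) ways to pick which j.
By inclusion–exclusion, the number of valid placements is Σ_{j=0}^{4} (−1)^j C(4,j)·(6−j)!.
Computing: 720 − 480 + 144 − 24 + 2 = 362.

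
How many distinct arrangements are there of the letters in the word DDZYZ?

The 5 letters of DDZYZ have repeats: D appearing twice and Z appearing twice.
So there are 5! / (2!·2!) = 30 distinguishable arrangements.

30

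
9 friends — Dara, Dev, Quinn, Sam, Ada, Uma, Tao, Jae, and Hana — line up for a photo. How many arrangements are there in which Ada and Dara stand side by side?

80640

Place the 7 others and the Ada-Dara pair as 8 objects in a line; the pair has 2 internal arrangements.
That gives 2 × 8! = 2 × 40320 = 80640.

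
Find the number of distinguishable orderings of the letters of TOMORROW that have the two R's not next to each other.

There are 8!/(3!·2!) = 3360 arrangements of TOMORROW in total.
If the two R's are adjacent, glue them into one block, leaving 7 items to arrange: (7)!/(3!) = 840 ways.
Hence 3360 − 840 = 2520.

2520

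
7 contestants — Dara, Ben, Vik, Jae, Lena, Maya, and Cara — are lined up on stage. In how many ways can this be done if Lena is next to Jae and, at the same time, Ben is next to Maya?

480

Treat {Lena,Jae} as one block (2 orders) and {Ben,Maya} as another (2 orders).
That leaves 5 units to arrange: 2 × 2 × 5! = 4 × 120 = 480.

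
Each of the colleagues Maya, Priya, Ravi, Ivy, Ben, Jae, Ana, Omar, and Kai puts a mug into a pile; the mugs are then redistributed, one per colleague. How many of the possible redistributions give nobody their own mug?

Let Aᵢ be the assignments in which colleague i gets their own mug. We want the size of the complement of A₁∪…∪A_9.
By inclusion–exclusion this is Σ_{j=0}^{9} (−1)^j C(9,j)·(9−j)!.
Computing: 362880 − 362880 + 181440 − 60480 + 15120 − 3024 + 504 − 72 + 9 − 1 = 133496.

133496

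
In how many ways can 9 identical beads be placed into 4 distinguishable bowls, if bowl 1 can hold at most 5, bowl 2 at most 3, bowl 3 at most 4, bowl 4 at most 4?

76

Without the upper bounds there are C(12,3) = 220 ways to split 9 among 4 bowls.
Subtract solutions that violate a single cap (substitute x_i' = x_i − (cap_i+1)): x_1 ≥ 6 gives C(6,3) = 20; x_2 ≥ 4 gives C(8,3) = 56; x_3 ≥ 5 gives C(7,3) = 35; x_4 ≥ 5 gives C(7,3) = 35. Together 146.
Add back pairs where two caps are both exceeded: 0 + 0 + 0 + 1 + 1 + 0 = 2.
By inclusion–exclusion the count is 220 − 146 + 2 = 76.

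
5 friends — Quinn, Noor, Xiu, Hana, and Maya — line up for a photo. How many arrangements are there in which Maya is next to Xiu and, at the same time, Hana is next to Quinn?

Treat {Maya,Xiu} as one block (2 orders) and {Hana,Quinn} as another (2 orders).
That leaves 3 units to arrange: 2 × 2 × 3! = 4 × 6 = 24.

24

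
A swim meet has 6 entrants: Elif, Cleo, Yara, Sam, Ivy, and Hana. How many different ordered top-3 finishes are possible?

There are 6 choices for 1st place, 5 for 2nd, and 4 for 3rd.
That gives 6 × 5 × 4 = 120.

120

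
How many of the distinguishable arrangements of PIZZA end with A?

Fix A in the last position and arrange the remaining 4 letters.
Those 4 letters have Z appearing twice, giving (4)!/(2!) = 12.

12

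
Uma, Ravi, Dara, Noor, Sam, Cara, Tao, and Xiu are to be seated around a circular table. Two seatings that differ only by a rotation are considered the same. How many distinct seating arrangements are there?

5040

Fix one person's seat to break rotational symmetry; the remaining 7 people can be arranged in (7)! = 5040 ways.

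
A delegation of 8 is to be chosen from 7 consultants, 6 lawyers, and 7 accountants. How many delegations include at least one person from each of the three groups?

120393

With no constraint there are C(20,8) = 125970 possible selections.
Subtract selections that omit an entire group: no consultants → C(13,8) = 1287; no lawyers → C(14,8) = 3003; no accountants → C(13,8) = 1287.
Add back selections omitting two groups (i.e. drawn from a single group): C(7,8) + C(6,8) + C(7,8) = 0.
By inclusion–exclusion: 125970 − 5577 + 0 = 120393.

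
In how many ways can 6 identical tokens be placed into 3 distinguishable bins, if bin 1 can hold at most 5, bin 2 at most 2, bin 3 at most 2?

Ignoring the caps, the number of non-negative solutions to x_1+…+x_3 = 6 is C(8,2) = 28.
Subtract solutions that violate a single cap (substitute x_i' = x_i − (cap_i+1)): x_1 ≥ 6 gives C(2,2) = 1; x_2 ≥ 3 gives C(5,2) = 10; x_3 ≥ 3 gives C(5,2) = 10. Together 21.
Add back pairs where two caps are both exceeded: 0 + 0 + 1 = 1.
By inclusion–exclusion the count is 28 − 21 + 1 = 8.

8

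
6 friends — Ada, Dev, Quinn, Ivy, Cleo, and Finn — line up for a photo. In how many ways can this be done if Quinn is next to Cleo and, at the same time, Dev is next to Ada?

Treat {Quinn,Cleo} as one block (2 orders) and {Dev,Ada} as another (2 orders).
That leaves 4 units to arrange: 2 × 2 × 4! = 4 × 24 = 96.

96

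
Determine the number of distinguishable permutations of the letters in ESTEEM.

The 6 letters of ESTEEM have repeats: E appearing 3 times.
So there are 6! / (3!) = 120 distinguishable arrangements.

120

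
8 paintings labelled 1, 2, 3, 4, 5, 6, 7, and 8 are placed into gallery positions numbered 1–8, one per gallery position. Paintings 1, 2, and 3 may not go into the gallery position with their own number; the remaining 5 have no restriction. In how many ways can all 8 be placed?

Let Aᵢ (for i ∈ {1, 2, 3}) be the placements that put painting i in its forbidden gallery position. Any j of these fix j positions, leaving (8−j)! ways to fill the rest, and there are C(3,j) ways to pick which j.
By inclusion–exclusion, the number of valid placements is Σ_{j=0}^{3} (−1)^j C(3,j)·(8−j)!.
Computing: 40320 − 15120 + 2160 − 120 = 27240.

27240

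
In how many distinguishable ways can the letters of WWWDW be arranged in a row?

WWWDW has 5 letters with W appearing 4 times.
The number of distinct arrangements is 5!/(4!) = 120/24 = 5.

5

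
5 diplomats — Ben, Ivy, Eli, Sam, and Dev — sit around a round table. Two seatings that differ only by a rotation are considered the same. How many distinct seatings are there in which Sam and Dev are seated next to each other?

12

Treat {Sam, Dev} as one unit (2 internal orders) and seat the resulting 4 units around the table: (3)! circular arrangements.
So 2 × (3)! = 2 × 6 = 12.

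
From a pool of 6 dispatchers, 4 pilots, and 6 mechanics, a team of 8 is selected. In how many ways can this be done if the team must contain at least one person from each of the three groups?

With no constraint there are C(16,8) = 12870 possible selections.
Subtract selections that omit an entire group: no dispatchers → C(10,8) = 45; no pilots → C(12,8) = 495; no mechanics → C(10,8) = 45.
Add back selections omitting two groups (i.e. drawn from a single group): C(6,8) + C(4,8) + C(6,8) = 0.
By inclusion–exclusion: 12870 − 585 + 0 = 12285.

12285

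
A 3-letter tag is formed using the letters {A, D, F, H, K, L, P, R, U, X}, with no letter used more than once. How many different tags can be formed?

720

Choose and order 3 of the 10 symbols: the first letter has 10 options, the next 9, then 8.
10 × 9 × 8 = 720.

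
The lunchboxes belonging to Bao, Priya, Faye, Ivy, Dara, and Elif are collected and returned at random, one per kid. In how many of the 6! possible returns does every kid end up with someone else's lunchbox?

265

Let Aᵢ be the assignments in which kid i gets their own lunchbox. We want the size of the complement of A₁∪…∪A_6.
By inclusion–exclusion this is Σ_{j=0}^{6} (−1)^j C(6,j)·(6−j)!.
Computing: 720 − 720 + 360 − 120 + 30 − 6 + 1 = 265.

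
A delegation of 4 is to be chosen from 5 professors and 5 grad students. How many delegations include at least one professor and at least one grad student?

200

Unrestricted: C(10,4) = 210 ways to pick any 4 of the 10.
Selections missing a whole group: no professors → C(5,4) = 5; no grad students → C(5,4) = 5.
Both groups omitted at once is impossible, so 210 − 10 = 200.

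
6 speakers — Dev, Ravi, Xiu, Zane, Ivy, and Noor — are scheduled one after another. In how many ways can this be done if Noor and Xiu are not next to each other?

480

There are 6! = 720 arrangements in all. If Noor and Xiu are adjacent, merging them into one block gives 2·(5)! = 240 arrangements.
So 720 − 240 = 480 arrangements keep them apart.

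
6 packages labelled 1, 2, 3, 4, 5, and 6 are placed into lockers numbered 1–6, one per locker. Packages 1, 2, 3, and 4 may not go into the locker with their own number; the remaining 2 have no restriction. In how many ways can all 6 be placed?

362

Let Aᵢ (for 1 ≤ i ≤ 4) be the placements that put package i in its forbidden locker. Any j of these fix j positions, leaving (6−j)! ways to fill the rest, and there are C(4,j) ways to pick which j.
By inclusion–exclusion, the number of valid placements is Σ_{j=0}^{4} (−1)^j C(4,j)·(6−j)!.
Computing: 720 − 480 + 144 − 24 + 2 = 362.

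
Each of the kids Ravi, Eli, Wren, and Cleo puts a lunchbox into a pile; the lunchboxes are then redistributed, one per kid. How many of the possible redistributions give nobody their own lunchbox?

9

Count assignments avoiding every fixed point. For any j of the 4 kids fixed to their own lunchbox, the other 4−j can be arranged in (4−j)! ways.
By inclusion–exclusion this is Σ_{j=0}^{4} (−1)^j C(4,j)·(4−j)!.
Computing: 24 − 24 + 12 − 4 + 1 = 9.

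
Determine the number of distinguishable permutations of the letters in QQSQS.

10

QQSQS has 5 letters with Q appearing 3 times and S appearing twice.
Dividing 5! = 120 by 3!·2! = 12 for the repeated letters gives 10.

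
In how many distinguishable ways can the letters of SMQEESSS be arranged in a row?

840

SMQEESSS has 8 letters with E appearing twice and S appearing 4 times.
So there are 8! / (4!·2!) = 840 distinguishable arrangements.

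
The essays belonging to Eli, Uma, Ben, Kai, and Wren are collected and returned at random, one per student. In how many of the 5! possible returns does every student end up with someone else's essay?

44

Let Aᵢ be the assignments in which student i gets their own essay. We want the size of the complement of A₁∪…∪A_5.
By inclusion–exclusion this is Σ_{j=0}^{5} (−1)^j C(5,j)·(5−j)!.
Computing: 120 − 120 + 60 − 20 + 5 − 1 = 44.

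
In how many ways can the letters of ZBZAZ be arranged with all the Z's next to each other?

Treat the 3 copies of Z as a single block. The multiset to arrange is then {ZZZ, A, B}, 3 items in all.
All 3 items are distinct, so there are (3)! = 6 arrangements.

6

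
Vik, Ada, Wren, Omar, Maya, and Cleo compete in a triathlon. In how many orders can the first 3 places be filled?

This is an ordered selection of 3 from 6: P(6,3).
That gives 6 × 5 × 4 = 120.

120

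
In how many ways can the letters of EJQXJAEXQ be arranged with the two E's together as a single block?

Treat the 2 copies of E as a single block. The multiset to arrange is then {EE, A, J, J, Q, Q, X, X}, 8 items in all.
That gives (8)!/(2!·2!·2!) = 5040 arrangements.

5040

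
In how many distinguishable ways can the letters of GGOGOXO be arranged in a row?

140

Letter multiplicities in GGOGOXO: G×3, O×3, X×1.
So there are 7! / (3!·3!) = 140 distinguishable arrangements.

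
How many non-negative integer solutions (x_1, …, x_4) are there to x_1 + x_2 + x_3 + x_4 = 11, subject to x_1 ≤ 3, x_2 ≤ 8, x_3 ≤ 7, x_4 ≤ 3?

Ignoring the caps, the number of non-negative solutions to x_1+…+x_4 = 11 is C(14,3) = 364.
Subtract solutions that violate a single cap (substitute x_i' = x_i − (cap_i+1)): x_1 ≥ 4 gives C(10,3) = 120; x_2 ≥ 9 gives C(5,3) = 10; x_3 ≥ 8 gives C(6,3) = 20; x_4 ≥ 4 gives C(10,3) = 120. Together 270.
Add back pairs where two caps are both exceeded: 0 + 0 + 20 + 0 + 0 + 0 = 20.
By inclusion–exclusion the count is 364 − 270 + 20 = 114.

114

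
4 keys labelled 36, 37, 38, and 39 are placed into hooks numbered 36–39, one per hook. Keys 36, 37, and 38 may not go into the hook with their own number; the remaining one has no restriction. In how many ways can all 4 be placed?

Let Aᵢ (for i ∈ {36, 37, 38}) be the placements that put key i in its forbidden hook. Any j of these fix j positions, leaving (4−j)! ways to fill the rest, and there are C(3,j) ways to pick which j.
By inclusion–exclusion, the number of valid placements is Σ_{j=0}^{3} (−1)^j C(3,j)·(4−j)!.
Computing: 24 − 18 + 6 − 1 = 11.

11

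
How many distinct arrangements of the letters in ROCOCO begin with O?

30

Fix O in the first position and arrange the remaining 5 letters.
Those 5 letters have C appearing twice and O appearing twice, giving (5)!/(2!·2!) = 30.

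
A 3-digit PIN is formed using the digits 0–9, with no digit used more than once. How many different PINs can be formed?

720

With no repetition, fill the 3 digits in order: 10 choices, then 9, down to 8.
10 × 9 × 8 = 720.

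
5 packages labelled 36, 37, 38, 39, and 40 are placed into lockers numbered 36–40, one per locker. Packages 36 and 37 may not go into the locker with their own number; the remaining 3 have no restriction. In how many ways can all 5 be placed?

Let Aᵢ (for i ∈ {36, 37}) be the placements that put package i in its forbidden locker. Any j of these fix j positions, leaving (5−j)! ways to fill the rest, and there are C(2,j) ways to pick which j.
By inclusion–exclusion, the number of valid placements is Σ_{j=0}^{2} (−1)^j C(2,j)·(5−j)!.
Computing: 120 − 48 + 6 = 78.

78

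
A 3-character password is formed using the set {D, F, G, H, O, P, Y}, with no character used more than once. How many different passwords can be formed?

210

With no repetition, fill the 3 characters in order: 7 choices, then 6, down to 5.
7 × 6 × 5 = 210.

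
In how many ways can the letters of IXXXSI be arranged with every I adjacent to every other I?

20

Treat the 2 copies of I as a single block. The multiset to arrange is then {II, S, X, X, X}, 5 items in all.
That gives (5)!/(3!) = 20 arrangements.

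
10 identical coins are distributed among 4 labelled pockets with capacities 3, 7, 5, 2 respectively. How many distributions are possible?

Without the upper bounds there are C(13,3) = 286 ways to split 10 among 4 pockets.
Subtract solutions that violate a single cap (substitute x_i' = x_i − (cap_i+1)): x_1 ≥ 4 gives C(9,3) = 84; x_2 ≥ 8 gives C(5,3) = 10; x_3 ≥ 6 gives C(7,3) = 35; x_4 ≥ 3 gives C(10,3) = 120. Together 249.
Add back pairs where two caps are both exceeded: 0 + 1 + 20 + 0 + 0 + 4 = 25.
By inclusion–exclusion the count is 286 − 249 + 25 = 62.

62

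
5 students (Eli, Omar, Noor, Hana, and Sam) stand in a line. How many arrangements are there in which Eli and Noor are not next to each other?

Of the 5! = 120 arrangements, those with Eli and Noor adjacent number 2 × 4! = 48 (treat the pair as a block with 2 internal orders).
So 120 − 48 = 72 arrangements keep them apart.

72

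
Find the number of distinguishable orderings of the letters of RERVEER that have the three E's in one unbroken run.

Treat the 3 copies of E as a single block. The multiset to arrange is then {EEE, R, R, R, V}, 5 items in all.
That gives (5)!/(3!) = 20 arrangements.

20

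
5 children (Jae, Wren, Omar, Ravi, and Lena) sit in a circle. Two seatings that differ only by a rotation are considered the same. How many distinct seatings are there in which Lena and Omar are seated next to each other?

12

Glue Lena and Omar into a block (2 internal orders). Seating 4 units around a circle gives (3)! arrangements.
So 2 × (3)! = 2 × 6 = 12.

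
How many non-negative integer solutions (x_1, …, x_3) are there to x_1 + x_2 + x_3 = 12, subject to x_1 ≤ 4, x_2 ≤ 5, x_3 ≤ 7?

By stars and bars, unrestricted non-negative solutions to x_1+…+x_3 = 12 number C(12+2,2) = 91.
Subtract solutions that violate a single cap (substitute x_i' = x_i − (cap_i+1)): x_1 ≥ 5 gives C(9,2) = 36; x_2 ≥ 6 gives C(8,2) = 28; x_3 ≥ 8 gives C(6,2) = 15. Together 79.
Add back pairs where two caps are both exceeded: 3 + 0 + 0 = 3.
By inclusion–exclusion the count is 91 − 79 + 3 = 15.

15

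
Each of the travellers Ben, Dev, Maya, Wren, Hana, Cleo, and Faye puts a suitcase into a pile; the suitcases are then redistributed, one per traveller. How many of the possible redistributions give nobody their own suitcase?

This is the derangement count D_7: permutations of 7 items with no fixed point.
By inclusion–exclusion this is Σ_{j=0}^{7} (−1)^j C(7,j)·(7−j)!.
Computing: 5040 − 5040 + 2520 − 840 + 210 − 42 + 7 − 1 = 1854.

1854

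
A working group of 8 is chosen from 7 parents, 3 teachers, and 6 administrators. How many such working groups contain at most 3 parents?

Split by how many parents are chosen (0 through 3).
Sum: C(7,0)·C(9,8) + C(7,1)·C(9,7) + C(7,2)·C(9,6) + C(7,3)·C(9,5) = 9 + 252 + 1764 + 4410 = 6435.

6435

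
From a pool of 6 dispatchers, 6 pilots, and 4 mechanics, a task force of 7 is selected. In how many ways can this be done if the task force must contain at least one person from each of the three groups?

10408

Unrestricted: C(16,7) = 11440 ways to pick any 7 of the 16.
Subtract selections that omit an entire group: no dispatchers → C(10,7) = 120; no pilots → C(10,7) = 120; no mechanics → C(12,7) = 792.
Add back selections omitting two groups (i.e. drawn from a single group): C(6,7) + C(6,7) + C(4,7) = 0.
By inclusion–exclusion: 11440 − 1032 + 0 = 10408.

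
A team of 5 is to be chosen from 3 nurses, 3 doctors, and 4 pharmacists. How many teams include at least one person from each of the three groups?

Total 5-person selections from all 10: C(10,5) = 252.
Selections missing a whole group: no nurses → C(7,5) = 21; no doctors → C(7,5) = 21; no pharmacists → C(6,5) = 6.
Add back selections omitting two groups (i.e. drawn from a single group): C(3,5) + C(3,5) + C(4,5) = 0.
By inclusion–exclusion: 252 − 48 + 0 = 204.

204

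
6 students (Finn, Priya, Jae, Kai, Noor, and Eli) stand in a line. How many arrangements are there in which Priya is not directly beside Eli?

480

Of the 6! = 720 arrangements, those with Priya and Eli adjacent number 2 × 5! = 240 (treat the pair as a block with 2 internal orders).
So 720 − 240 = 480 arrangements keep them apart.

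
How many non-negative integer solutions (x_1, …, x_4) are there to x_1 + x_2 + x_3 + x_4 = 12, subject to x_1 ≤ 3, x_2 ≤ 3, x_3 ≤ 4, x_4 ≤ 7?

47

Ignoring the caps, the number of non-negative solutions to x_1+…+x_4 = 12 is C(15,3) = 455.
Subtract solutions that violate a single cap (substitute x_i' = x_i − (cap_i+1)): x_1 ≥ 4 gives C(11,3) = 165; x_2 ≥ 4 gives C(11,3) = 165; x_3 ≥ 5 gives C(10,3) = 120; x_4 ≥ 8 gives C(7,3) = 35. Together 485.
Add back pairs where two caps are both exceeded: 35 + 20 + 1 + 20 + 1 + 0 = 77.
By inclusion–exclusion the count is 455 − 485 + 77 = 47.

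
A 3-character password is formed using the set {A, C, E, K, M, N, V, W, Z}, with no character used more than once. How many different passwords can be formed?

This is a permutation of 3 out of 9: P(9,3) = 9!/6!.
9 × 8 × 7 = 504.

504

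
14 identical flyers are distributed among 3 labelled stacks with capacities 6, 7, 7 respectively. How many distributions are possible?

Without the upper bounds there are C(16,2) = 120 ways to split 14 among 3 stacks.
Subtract solutions that violate a single cap (substitute x_i' = x_i − (cap_i+1)): x_1 ≥ 7 gives C(9,2) = 36; x_2 ≥ 8 gives C(8,2) = 28; x_3 ≥ 8 gives C(8,2) = 28. Together 92.
No two caps can be exceeded simultaneously, so the pair terms are all 0.
By inclusion–exclusion the count is 120 − 92 + 0 = 28.

28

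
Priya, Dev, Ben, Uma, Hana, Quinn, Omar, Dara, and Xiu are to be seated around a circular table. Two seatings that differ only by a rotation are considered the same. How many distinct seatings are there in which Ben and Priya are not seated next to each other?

30240

Without the restriction there are (8)! = 40320 seatings.
Seatings with Ben beside Priya: treat them as a block with 2 internal orders, giving 2 × (7)! = 10080.
Subtracting, 40320 − 10080 = 30240.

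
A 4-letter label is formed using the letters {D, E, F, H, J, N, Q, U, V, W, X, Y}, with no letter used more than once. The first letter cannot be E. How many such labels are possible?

10890

The first letter has 12−1 = 11 choices (anything except E).
The remaining 3 letters are filled from the other 11 symbols without repetition: 11 × 10 × 9 = 990.
Total: 11 × 990 = 10890.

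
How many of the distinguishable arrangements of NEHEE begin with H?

4

With the first slot taken by H, it remains to arrange the other 4 letters (NEEE).
Those 4 letters have E appearing 3 times, giving (4)!/(3!) = 4.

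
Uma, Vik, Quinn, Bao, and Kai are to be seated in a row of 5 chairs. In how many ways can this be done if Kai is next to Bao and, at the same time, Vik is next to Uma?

24

Treat {Kai,Bao} as one block (2 orders) and {Vik,Uma} as another (2 orders).
That leaves 3 units to arrange: 2 × 2 × 3! = 4 × 6 = 24.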